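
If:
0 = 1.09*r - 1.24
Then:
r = 1.14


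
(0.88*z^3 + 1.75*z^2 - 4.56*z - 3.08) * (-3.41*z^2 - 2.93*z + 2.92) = -3.0008*z^5 - 8.5459*z^4 + 12.9917*z^3 + 28.9736*z^2 - 4.2908*z - 8.9936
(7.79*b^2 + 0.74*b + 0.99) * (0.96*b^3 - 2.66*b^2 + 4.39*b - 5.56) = 7.4784*b^5 - 20.011*b^4 + 33.1801*b^3 - 42.6972*b^2 + 0.2317*b - 5.5044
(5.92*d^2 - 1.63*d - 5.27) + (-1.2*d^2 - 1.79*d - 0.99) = 4.72*d^2 - 3.42*d - 6.26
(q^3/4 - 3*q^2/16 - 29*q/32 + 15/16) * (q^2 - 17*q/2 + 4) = q^5/4 - 37*q^4/16 + 27*q^3/16 + 505*q^2/64 - 371*q/32 + 15/4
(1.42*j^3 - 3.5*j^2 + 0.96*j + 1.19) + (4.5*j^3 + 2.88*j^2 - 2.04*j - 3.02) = 5.92*j^3 - 0.62*j^2 - 1.08*j - 1.83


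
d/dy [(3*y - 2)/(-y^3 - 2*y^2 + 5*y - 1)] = (6*y^3 - 8*y + 7)/(y^6 + 4*y^5 - 6*y^4 - 18*y^3 + 29*y^2 - 10*y + 1)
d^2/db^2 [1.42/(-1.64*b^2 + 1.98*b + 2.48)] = (-7.638464*b^2 + 9.222048*b + 1.42*(3.28*b - 1.98)*(6.56*b - 3.96) + 11.550848)/(-1.64*b^2 + 1.98*b + 2.48)^3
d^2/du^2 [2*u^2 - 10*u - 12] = 4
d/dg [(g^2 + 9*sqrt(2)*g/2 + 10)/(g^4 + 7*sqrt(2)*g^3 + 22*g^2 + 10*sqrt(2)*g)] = (-4*g^5 - 41*sqrt(2)*g^4 - 332*g^3 - 598*sqrt(2)*g^2 - 880*g - 200*sqrt(2))/(2*g^2*(g^6 + 14*sqrt(2)*g^5 + 142*g^4 + 328*sqrt(2)*g^3 + 764*g^2 + 440*sqrt(2)*g + 200))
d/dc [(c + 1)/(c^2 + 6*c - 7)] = (c^2 + 6*c - 2*(c + 1)*(c + 3) - 7)/(c^2 + 6*c - 7)^2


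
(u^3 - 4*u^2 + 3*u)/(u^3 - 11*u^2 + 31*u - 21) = u/(u - 7)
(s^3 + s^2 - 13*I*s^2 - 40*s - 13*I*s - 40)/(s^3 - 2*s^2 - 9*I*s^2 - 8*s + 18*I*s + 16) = (s^2 + s*(1 - 5*I) - 5*I)/(s^2 - s*(2 + I) + 2*I)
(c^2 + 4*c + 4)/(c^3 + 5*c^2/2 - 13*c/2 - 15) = 2*(c + 2)/(2*c^2 + c - 15)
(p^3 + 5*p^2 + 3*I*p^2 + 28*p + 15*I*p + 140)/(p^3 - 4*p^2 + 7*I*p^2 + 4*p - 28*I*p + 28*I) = (p^2 + p*(5 - 4*I) - 20*I)/(p^2 - 4*p + 4)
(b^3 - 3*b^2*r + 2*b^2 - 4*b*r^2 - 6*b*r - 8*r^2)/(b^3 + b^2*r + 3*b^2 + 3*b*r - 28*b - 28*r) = (b^2 - 4*b*r + 2*b - 8*r)/(b^2 + 3*b - 28)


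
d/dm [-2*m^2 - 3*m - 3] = -4*m - 3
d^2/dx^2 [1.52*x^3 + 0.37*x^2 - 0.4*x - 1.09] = 9.12*x + 0.74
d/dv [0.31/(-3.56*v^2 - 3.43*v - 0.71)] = (2.2072*v + 1.0633)/(3.56*v^2 + 3.43*v + 0.71)^2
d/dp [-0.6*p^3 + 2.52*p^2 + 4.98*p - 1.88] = -1.8*p^2 + 5.04*p + 4.98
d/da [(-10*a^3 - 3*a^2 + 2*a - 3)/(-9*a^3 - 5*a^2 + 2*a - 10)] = (23*a^4 - 4*a^3 + 223*a^2 + 30*a - 14)/(81*a^6 + 90*a^5 - 11*a^4 + 160*a^3 + 104*a^2 - 40*a + 100)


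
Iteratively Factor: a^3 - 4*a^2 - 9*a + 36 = (a - 4)*(a^2 - 9) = (a - 4)*(a - 3)*(a + 3)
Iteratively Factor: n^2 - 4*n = (n)*(n - 4)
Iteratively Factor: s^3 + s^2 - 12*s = (s - 3)*(s^2 + 4*s) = (s - 3)*(s + 4)*(s)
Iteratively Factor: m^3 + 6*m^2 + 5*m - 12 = (m + 4)*(m^2 + 2*m - 3) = (m - 1)*(m + 4)*(m + 3)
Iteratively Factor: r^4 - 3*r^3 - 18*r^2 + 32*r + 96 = (r - 4)*(r^3 + r^2 - 14*r - 24) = (r - 4)^2*(r^2 + 5*r + 6) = (r - 4)^2*(r + 3)*(r + 2)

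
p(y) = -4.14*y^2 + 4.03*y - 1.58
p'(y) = 4.03 - 8.28*y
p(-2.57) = -39.28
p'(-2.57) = 25.31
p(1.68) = -6.49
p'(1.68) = -9.88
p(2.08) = -11.11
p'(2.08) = -13.19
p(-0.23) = -2.73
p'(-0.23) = 5.93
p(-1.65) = -19.50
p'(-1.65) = 17.69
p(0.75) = -0.89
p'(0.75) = -2.18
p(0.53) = -0.61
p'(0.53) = -0.36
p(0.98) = -1.61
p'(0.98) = -4.08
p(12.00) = -549.38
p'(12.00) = -95.33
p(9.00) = -300.65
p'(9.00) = -70.49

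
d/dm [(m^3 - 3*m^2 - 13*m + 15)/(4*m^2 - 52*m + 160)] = (m^2 - 16*m - 13)/(4*(m^2 - 16*m + 64))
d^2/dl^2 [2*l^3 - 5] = 12*l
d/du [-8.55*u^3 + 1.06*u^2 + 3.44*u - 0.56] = -25.65*u^2 + 2.12*u + 3.44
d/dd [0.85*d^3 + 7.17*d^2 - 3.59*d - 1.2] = 2.55*d^2 + 14.34*d - 3.59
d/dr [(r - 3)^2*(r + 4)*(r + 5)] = 4*r^3 + 9*r^2 - 50*r - 39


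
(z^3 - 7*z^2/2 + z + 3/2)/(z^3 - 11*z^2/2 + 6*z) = (2*z^3 - 7*z^2 + 2*z + 3)/(z*(2*z^2 - 11*z + 12))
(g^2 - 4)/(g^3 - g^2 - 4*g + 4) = 1/(g - 1)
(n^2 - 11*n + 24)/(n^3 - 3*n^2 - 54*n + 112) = (n - 3)/(n^2 + 5*n - 14)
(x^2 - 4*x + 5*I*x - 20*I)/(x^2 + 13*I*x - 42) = (x^2 + x*(-4 + 5*I) - 20*I)/(x^2 + 13*I*x - 42)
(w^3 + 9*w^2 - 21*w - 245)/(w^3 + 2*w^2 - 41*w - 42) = (w^2 + 2*w - 35)/(w^2 - 5*w - 6)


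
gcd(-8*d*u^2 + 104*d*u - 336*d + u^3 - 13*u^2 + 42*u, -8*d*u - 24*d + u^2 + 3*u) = -8*d + u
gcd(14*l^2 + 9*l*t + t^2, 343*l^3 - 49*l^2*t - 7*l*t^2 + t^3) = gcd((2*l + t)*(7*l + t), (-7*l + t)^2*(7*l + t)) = 7*l + t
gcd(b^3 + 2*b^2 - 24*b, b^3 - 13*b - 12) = b - 4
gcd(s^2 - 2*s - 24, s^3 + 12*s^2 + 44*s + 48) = s + 4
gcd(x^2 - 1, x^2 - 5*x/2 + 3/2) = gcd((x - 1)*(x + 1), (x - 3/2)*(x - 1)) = x - 1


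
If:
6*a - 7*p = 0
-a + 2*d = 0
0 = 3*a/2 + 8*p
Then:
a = 0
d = 0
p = 0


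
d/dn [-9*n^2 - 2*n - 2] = -18*n - 2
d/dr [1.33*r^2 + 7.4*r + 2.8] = 2.66*r + 7.4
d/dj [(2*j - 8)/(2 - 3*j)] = -20/(3*j - 2)^2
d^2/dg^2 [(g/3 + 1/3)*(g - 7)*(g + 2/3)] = 2*g - 32/9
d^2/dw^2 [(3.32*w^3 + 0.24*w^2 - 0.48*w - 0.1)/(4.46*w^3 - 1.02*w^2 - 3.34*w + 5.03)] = (39.7546560000001*w^6 + 239.44848*w^5 - 883.08*w^4 + 23.106928*w^3 - 189.739632*w^2 + 500.634*w - 7.241)/(88.716536*w^9 - 60.868296*w^8 - 185.39328*w^7 + 390.269004*w^6 + 1.54226399999997*w^5 - 468.009852*w^4 + 404.083562*w^3 + 90.91725*w^2 - 253.515018*w + 127.263527)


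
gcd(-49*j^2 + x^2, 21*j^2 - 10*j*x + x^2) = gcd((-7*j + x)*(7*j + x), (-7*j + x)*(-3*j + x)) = -7*j + x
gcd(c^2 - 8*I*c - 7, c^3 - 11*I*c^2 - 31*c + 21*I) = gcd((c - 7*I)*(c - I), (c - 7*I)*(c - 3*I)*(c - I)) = c^2 - 8*I*c - 7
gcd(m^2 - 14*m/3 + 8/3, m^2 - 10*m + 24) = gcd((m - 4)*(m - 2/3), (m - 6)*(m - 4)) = m - 4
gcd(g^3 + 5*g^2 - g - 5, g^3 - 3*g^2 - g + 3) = g^2 - 1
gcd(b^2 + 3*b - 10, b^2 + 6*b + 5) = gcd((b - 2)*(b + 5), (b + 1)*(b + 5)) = b + 5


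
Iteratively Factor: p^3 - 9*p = (p + 3)*(p^2 - 3*p) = (p - 3)*(p + 3)*(p)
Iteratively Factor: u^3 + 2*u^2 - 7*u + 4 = (u + 4)*(u^2 - 2*u + 1) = (u - 1)*(u + 4)*(u - 1)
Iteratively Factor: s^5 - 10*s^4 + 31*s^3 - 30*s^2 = (s - 3)*(s^4 - 7*s^3 + 10*s^2) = (s - 5)*(s - 3)*(s^3 - 2*s^2) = s*(s - 5)*(s - 3)*(s^2 - 2*s) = s^2*(s - 5)*(s - 3)*(s - 2)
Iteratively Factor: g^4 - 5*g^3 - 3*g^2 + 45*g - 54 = (g - 3)*(g^3 - 2*g^2 - 9*g + 18) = (g - 3)^2*(g^2 + g - 6) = (g - 3)^2*(g + 3)*(g - 2)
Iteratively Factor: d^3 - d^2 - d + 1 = (d - 1)*(d^2 - 1) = (d - 1)^2*(d + 1)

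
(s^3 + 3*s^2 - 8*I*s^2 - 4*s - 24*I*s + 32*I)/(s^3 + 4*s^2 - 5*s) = (s^2 + 4*s*(1 - 2*I) - 32*I)/(s*(s + 5))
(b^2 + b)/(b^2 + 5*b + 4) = b/(b + 4)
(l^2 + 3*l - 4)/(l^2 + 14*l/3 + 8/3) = 3*(l - 1)/(3*l + 2)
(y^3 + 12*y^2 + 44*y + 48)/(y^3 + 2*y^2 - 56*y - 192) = (y + 2)/(y - 8)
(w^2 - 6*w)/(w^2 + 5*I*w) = (w - 6)/(w + 5*I)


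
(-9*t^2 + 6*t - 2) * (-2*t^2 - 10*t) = 18*t^4 + 78*t^3 - 56*t^2 + 20*t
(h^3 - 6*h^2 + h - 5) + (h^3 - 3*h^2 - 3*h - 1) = 2*h^3 - 9*h^2 - 2*h - 6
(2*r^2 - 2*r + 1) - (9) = 2*r^2 - 2*r - 8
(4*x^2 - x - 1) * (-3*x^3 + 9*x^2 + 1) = -12*x^5 + 39*x^4 - 6*x^3 - 5*x^2 - x - 1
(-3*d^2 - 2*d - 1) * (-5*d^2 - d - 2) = 15*d^4 + 13*d^3 + 13*d^2 + 5*d + 2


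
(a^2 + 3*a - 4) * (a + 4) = a^3 + 7*a^2 + 8*a - 16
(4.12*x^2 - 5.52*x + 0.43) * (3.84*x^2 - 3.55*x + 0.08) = 15.8208*x^4 - 35.8228*x^3 + 21.5768*x^2 - 1.9681*x + 0.0344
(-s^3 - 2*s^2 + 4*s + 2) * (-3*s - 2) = 3*s^4 + 8*s^3 - 8*s^2 - 14*s - 4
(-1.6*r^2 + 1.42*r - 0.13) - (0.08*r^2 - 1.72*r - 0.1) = -1.68*r^2 + 3.14*r - 0.03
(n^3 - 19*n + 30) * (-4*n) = -4*n^4 + 76*n^2 - 120*n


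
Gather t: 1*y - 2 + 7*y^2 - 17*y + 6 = 7*y^2 - 16*y + 4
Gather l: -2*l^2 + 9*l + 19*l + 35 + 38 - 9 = -2*l^2 + 28*l + 64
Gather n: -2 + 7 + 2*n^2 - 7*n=2*n^2 - 7*n + 5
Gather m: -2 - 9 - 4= -15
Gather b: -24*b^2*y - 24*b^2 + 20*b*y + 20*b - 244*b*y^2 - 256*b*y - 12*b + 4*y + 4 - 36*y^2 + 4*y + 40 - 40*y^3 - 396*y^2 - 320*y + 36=b^2*(-24*y - 24) + b*(-244*y^2 - 236*y + 8) - 40*y^3 - 432*y^2 - 312*y + 80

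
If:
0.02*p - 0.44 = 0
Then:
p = 22.00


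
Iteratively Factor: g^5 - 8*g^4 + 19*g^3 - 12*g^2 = (g)*(g^4 - 8*g^3 + 19*g^2 - 12*g) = g^2*(g^3 - 8*g^2 + 19*g - 12) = g^2*(g - 4)*(g^2 - 4*g + 3) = g^2*(g - 4)*(g - 1)*(g - 3)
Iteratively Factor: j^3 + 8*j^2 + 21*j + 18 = (j + 3)*(j^2 + 5*j + 6) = (j + 3)^2*(j + 2)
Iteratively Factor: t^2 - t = (t)*(t - 1)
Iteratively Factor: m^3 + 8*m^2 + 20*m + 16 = (m + 4)*(m^2 + 4*m + 4) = (m + 2)*(m + 4)*(m + 2)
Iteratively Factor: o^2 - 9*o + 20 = (o - 5)*(o - 4)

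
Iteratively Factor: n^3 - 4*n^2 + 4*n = (n - 2)*(n^2 - 2*n) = n*(n - 2)*(n - 2)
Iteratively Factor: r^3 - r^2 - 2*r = (r + 1)*(r^2 - 2*r) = (r - 2)*(r + 1)*(r)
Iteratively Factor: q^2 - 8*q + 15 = (q - 3)*(q - 5)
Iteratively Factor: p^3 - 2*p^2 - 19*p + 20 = (p - 1)*(p^2 - p - 20) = (p - 1)*(p + 4)*(p - 5)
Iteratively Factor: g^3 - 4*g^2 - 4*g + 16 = (g + 2)*(g^2 - 6*g + 8) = (g - 4)*(g + 2)*(g - 2)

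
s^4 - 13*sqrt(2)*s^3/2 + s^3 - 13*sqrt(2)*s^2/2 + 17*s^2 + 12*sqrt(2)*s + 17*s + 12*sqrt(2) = (s + 1)*(s - 4*sqrt(2))*(s - 3*sqrt(2))*(s + sqrt(2)/2)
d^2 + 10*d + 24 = (d + 4)*(d + 6)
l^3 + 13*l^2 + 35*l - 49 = (l - 1)*(l + 7)^2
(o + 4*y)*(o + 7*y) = o^2 + 11*o*y + 28*y^2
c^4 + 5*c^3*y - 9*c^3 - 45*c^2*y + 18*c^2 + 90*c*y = c*(c - 6)*(c - 3)*(c + 5*y)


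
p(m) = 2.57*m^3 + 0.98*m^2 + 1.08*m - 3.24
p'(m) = 7.71*m^2 + 1.96*m + 1.08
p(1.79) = 16.57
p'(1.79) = 29.29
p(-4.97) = -299.90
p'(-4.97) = 181.78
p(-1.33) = -8.99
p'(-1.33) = 12.11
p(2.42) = 41.54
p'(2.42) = 50.98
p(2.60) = 51.36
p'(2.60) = 58.30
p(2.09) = 26.76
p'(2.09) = 38.85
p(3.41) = 113.74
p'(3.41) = 97.42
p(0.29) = -2.78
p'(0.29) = 2.30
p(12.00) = 4591.80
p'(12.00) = 1134.84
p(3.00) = 78.21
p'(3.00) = 76.35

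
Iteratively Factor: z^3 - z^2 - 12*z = (z)*(z^2 - z - 12) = z*(z - 4)*(z + 3)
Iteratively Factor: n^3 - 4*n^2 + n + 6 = (n - 2)*(n^2 - 2*n - 3) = (n - 2)*(n + 1)*(n - 3)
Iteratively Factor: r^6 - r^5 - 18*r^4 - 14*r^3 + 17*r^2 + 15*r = (r + 3)*(r^5 - 4*r^4 - 6*r^3 + 4*r^2 + 5*r) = (r + 1)*(r + 3)*(r^4 - 5*r^3 - r^2 + 5*r) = r*(r + 1)*(r + 3)*(r^3 - 5*r^2 - r + 5) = r*(r - 5)*(r + 1)*(r + 3)*(r^2 - 1) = r*(r - 5)*(r - 1)*(r + 1)*(r + 3)*(r + 1)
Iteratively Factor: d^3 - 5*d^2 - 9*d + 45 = (d - 5)*(d^2 - 9) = (d - 5)*(d + 3)*(d - 3)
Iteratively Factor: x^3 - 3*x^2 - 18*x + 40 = (x - 2)*(x^2 - x - 20) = (x - 2)*(x + 4)*(x - 5)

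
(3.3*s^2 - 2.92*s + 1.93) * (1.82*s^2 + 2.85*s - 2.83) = 6.006*s^4 + 4.0906*s^3 - 14.1484*s^2 + 13.7641*s - 5.4619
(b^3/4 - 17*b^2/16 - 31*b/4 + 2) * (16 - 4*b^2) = -b^5 + 17*b^4/4 + 35*b^3 - 25*b^2 - 124*b + 32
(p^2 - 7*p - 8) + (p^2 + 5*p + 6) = 2*p^2 - 2*p - 2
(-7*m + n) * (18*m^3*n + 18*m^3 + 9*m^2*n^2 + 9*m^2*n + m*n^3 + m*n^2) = -126*m^4*n - 126*m^4 - 45*m^3*n^2 - 45*m^3*n + 2*m^2*n^3 + 2*m^2*n^2 + m*n^4 + m*n^3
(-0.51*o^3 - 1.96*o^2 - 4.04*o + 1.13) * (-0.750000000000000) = 0.3825*o^3 + 1.47*o^2 + 3.03*o - 0.8475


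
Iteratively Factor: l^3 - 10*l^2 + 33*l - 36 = (l - 4)*(l^2 - 6*l + 9) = (l - 4)*(l - 3)*(l - 3)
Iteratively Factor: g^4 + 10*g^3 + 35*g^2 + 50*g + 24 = (g + 2)*(g^3 + 8*g^2 + 19*g + 12) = (g + 2)*(g + 4)*(g^2 + 4*g + 3) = (g + 1)*(g + 2)*(g + 4)*(g + 3)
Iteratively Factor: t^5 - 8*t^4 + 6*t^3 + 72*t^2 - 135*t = (t)*(t^4 - 8*t^3 + 6*t^2 + 72*t - 135) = t*(t + 3)*(t^3 - 11*t^2 + 39*t - 45) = t*(t - 3)*(t + 3)*(t^2 - 8*t + 15) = t*(t - 3)^2*(t + 3)*(t - 5)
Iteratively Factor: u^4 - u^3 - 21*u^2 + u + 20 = (u + 1)*(u^3 - 2*u^2 - 19*u + 20) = (u - 5)*(u + 1)*(u^2 + 3*u - 4) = (u - 5)*(u + 1)*(u + 4)*(u - 1)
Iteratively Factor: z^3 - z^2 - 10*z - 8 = (z - 4)*(z^2 + 3*z + 2) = (z - 4)*(z + 1)*(z + 2)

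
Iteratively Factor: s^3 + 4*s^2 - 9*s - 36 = (s + 4)*(s^2 - 9) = (s + 3)*(s + 4)*(s - 3)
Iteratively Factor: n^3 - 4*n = (n - 2)*(n^2 + 2*n) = (n - 2)*(n + 2)*(n)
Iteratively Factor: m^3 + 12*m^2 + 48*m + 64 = (m + 4)*(m^2 + 8*m + 16) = (m + 4)^2*(m + 4)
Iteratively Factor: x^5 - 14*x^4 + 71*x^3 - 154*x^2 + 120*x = (x)*(x^4 - 14*x^3 + 71*x^2 - 154*x + 120) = x*(x - 5)*(x^3 - 9*x^2 + 26*x - 24) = x*(x - 5)*(x - 3)*(x^2 - 6*x + 8) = x*(x - 5)*(x - 4)*(x - 3)*(x - 2)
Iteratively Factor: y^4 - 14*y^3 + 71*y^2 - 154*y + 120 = (y - 5)*(y^3 - 9*y^2 + 26*y - 24) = (y - 5)*(y - 3)*(y^2 - 6*y + 8) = (y - 5)*(y - 3)*(y - 2)*(y - 4)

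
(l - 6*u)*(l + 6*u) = l^2 - 36*u^2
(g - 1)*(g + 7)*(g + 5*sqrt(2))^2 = g^4 + 6*g^3 + 10*sqrt(2)*g^3 + 43*g^2 + 60*sqrt(2)*g^2 - 70*sqrt(2)*g + 300*g - 350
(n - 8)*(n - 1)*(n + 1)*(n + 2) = n^4 - 6*n^3 - 17*n^2 + 6*n + 16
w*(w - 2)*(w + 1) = w^3 - w^2 - 2*w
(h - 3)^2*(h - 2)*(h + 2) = h^4 - 6*h^3 + 5*h^2 + 24*h - 36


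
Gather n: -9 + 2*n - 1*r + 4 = 2*n - r - 5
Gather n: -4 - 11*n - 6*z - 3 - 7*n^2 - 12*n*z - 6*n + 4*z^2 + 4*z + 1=-7*n^2 + n*(-12*z - 17) + 4*z^2 - 2*z - 6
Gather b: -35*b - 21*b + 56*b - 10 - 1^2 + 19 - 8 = 0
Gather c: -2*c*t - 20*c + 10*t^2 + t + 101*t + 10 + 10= c*(-2*t - 20) + 10*t^2 + 102*t + 20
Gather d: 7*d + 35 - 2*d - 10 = 5*d + 25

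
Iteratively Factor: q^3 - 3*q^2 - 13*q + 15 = (q - 1)*(q^2 - 2*q - 15) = (q - 1)*(q + 3)*(q - 5)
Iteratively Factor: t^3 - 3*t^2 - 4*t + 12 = (t - 2)*(t^2 - t - 6) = (t - 2)*(t + 2)*(t - 3)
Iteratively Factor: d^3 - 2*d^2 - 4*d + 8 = (d + 2)*(d^2 - 4*d + 4) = (d - 2)*(d + 2)*(d - 2)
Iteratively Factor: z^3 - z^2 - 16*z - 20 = (z + 2)*(z^2 - 3*z - 10) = (z - 5)*(z + 2)*(z + 2)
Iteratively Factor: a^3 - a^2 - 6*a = (a)*(a^2 - a - 6) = a*(a - 3)*(a + 2)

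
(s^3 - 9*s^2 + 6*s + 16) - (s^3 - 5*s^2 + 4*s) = -4*s^2 + 2*s + 16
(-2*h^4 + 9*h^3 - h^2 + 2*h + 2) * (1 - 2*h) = 4*h^5 - 20*h^4 + 11*h^3 - 5*h^2 - 2*h + 2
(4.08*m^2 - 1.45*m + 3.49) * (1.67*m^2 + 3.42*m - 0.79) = 6.8136*m^4 + 11.5321*m^3 - 2.3539*m^2 + 13.0813*m - 2.7571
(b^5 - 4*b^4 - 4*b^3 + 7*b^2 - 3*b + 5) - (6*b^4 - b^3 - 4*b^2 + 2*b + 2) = b^5 - 10*b^4 - 3*b^3 + 11*b^2 - 5*b + 3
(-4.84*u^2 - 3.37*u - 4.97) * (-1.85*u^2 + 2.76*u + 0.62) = 8.954*u^4 - 7.1239*u^3 - 3.1075*u^2 - 15.8066*u - 3.0814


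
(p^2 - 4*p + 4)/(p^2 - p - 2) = (p - 2)/(p + 1)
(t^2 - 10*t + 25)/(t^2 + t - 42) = (t^2 - 10*t + 25)/(t^2 + t - 42)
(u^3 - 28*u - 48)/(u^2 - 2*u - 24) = u + 2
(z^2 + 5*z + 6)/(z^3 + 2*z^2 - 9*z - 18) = 1/(z - 3)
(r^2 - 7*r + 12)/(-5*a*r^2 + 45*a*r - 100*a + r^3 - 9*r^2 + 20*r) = (r - 3)/(-5*a*r + 25*a + r^2 - 5*r)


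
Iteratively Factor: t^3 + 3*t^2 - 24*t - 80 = (t + 4)*(t^2 - t - 20) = (t - 5)*(t + 4)*(t + 4)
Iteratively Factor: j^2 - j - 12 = (j - 4)*(j + 3)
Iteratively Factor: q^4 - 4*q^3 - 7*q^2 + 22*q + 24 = (q + 2)*(q^3 - 6*q^2 + 5*q + 12) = (q - 3)*(q + 2)*(q^2 - 3*q - 4) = (q - 4)*(q - 3)*(q + 2)*(q + 1)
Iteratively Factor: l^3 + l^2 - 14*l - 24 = (l + 2)*(l^2 - l - 12) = (l - 4)*(l + 2)*(l + 3)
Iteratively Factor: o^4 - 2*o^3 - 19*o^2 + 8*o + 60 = (o - 2)*(o^3 - 19*o - 30) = (o - 5)*(o - 2)*(o^2 + 5*o + 6) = (o - 5)*(o - 2)*(o + 3)*(o + 2)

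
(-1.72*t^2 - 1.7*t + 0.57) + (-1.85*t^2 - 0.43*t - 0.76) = -3.57*t^2 - 2.13*t - 0.19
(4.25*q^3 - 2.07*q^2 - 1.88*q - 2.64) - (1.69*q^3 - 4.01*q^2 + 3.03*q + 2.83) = 2.56*q^3 + 1.94*q^2 - 4.91*q - 5.47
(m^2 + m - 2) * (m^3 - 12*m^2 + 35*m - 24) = m^5 - 11*m^4 + 21*m^3 + 35*m^2 - 94*m + 48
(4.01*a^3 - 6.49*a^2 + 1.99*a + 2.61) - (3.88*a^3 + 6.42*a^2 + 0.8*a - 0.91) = 0.13*a^3 - 12.91*a^2 + 1.19*a + 3.52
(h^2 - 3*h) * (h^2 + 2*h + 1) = h^4 - h^3 - 5*h^2 - 3*h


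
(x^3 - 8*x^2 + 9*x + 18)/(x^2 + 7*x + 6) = (x^2 - 9*x + 18)/(x + 6)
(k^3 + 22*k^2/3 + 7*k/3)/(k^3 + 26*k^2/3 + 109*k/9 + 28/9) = 3*k/(3*k + 4)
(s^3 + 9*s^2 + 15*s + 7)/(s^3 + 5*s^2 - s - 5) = (s^2 + 8*s + 7)/(s^2 + 4*s - 5)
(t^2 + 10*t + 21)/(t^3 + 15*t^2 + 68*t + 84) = (t + 3)/(t^2 + 8*t + 12)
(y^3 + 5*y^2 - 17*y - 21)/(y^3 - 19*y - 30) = (-y^3 - 5*y^2 + 17*y + 21)/(-y^3 + 19*y + 30)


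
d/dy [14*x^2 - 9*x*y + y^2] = -9*x + 2*y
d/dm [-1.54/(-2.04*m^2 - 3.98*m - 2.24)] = (-6.2832*m - 6.1292)/(2.04*m^2 + 3.98*m + 2.24)^2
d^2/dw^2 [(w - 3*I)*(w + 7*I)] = 2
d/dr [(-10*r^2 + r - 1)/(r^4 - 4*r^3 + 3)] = (4*r^2*(r - 3)*(10*r^2 - r + 1) + (1 - 20*r)*(r^4 - 4*r^3 + 3))/(r^4 - 4*r^3 + 3)^2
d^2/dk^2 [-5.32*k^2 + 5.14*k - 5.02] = -10.6400000000000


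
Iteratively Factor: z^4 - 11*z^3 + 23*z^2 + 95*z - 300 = (z - 5)*(z^3 - 6*z^2 - 7*z + 60) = (z - 5)^2*(z^2 - z - 12) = (z - 5)^2*(z - 4)*(z + 3)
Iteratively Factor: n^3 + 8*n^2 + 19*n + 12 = (n + 4)*(n^2 + 4*n + 3) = (n + 3)*(n + 4)*(n + 1)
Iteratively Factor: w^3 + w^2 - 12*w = (w + 4)*(w^2 - 3*w) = w*(w + 4)*(w - 3)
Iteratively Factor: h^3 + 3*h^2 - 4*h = (h - 1)*(h^2 + 4*h) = h*(h - 1)*(h + 4)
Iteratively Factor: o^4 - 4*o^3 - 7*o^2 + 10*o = (o - 5)*(o^3 + o^2 - 2*o) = o*(o - 5)*(o^2 + o - 2) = o*(o - 5)*(o + 2)*(o - 1)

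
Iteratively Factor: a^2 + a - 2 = (a - 1)*(a + 2)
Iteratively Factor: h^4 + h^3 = (h)*(h^3 + h^2) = h*(h + 1)*(h^2) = h^2*(h + 1)*(h)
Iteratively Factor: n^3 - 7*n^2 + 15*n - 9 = (n - 1)*(n^2 - 6*n + 9) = (n - 3)*(n - 1)*(n - 3)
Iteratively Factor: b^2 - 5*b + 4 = (b - 1)*(b - 4)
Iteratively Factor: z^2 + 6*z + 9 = (z + 3)*(z + 3)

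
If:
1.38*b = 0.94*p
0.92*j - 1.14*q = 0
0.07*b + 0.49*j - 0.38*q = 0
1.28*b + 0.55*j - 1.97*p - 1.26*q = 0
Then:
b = 0.00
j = 0.00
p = 0.00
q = 0.00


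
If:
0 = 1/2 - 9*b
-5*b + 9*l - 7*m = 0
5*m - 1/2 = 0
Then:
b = 1/18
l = 44/405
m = 1/10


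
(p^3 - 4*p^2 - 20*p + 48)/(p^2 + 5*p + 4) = (p^2 - 8*p + 12)/(p + 1)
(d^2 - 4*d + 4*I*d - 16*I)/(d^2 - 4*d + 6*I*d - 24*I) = (d + 4*I)/(d + 6*I)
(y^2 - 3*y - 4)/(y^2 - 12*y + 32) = (y + 1)/(y - 8)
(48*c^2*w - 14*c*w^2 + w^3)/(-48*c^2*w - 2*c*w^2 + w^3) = (-6*c + w)/(6*c + w)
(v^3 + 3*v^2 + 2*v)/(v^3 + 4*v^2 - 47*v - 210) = v*(v^2 + 3*v + 2)/(v^3 + 4*v^2 - 47*v - 210)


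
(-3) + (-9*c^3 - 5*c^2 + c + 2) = -9*c^3 - 5*c^2 + c - 1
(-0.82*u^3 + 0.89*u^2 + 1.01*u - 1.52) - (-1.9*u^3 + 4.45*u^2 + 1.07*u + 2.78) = 1.08*u^3 - 3.56*u^2 - 0.0600000000000001*u - 4.3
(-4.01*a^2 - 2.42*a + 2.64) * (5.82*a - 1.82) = -23.3382*a^3 - 6.7862*a^2 + 19.7692*a - 4.8048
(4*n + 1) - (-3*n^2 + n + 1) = 3*n^2 + 3*n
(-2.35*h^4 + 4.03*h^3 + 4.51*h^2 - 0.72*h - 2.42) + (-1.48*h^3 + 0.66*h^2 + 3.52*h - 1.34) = -2.35*h^4 + 2.55*h^3 + 5.17*h^2 + 2.8*h - 3.76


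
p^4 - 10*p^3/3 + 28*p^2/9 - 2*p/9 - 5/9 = (p - 5/3)*(p - 1)^2*(p + 1/3)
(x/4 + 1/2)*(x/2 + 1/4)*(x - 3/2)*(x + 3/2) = x^4/8 + 5*x^3/16 - 5*x^2/32 - 45*x/64 - 9/32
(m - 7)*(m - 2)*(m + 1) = m^3 - 8*m^2 + 5*m + 14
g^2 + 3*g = g*(g + 3)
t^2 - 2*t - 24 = (t - 6)*(t + 4)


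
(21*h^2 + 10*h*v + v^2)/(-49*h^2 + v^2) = (3*h + v)/(-7*h + v)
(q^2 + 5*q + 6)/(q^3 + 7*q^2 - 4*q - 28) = (q + 3)/(q^2 + 5*q - 14)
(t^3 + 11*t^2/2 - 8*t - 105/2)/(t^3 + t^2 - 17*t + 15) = (t + 7/2)/(t - 1)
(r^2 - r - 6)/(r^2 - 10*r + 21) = (r + 2)/(r - 7)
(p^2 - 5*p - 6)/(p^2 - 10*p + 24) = (p + 1)/(p - 4)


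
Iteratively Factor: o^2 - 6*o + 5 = (o - 5)*(o - 1)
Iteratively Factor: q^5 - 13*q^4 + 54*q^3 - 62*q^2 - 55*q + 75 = (q - 5)*(q^4 - 8*q^3 + 14*q^2 + 8*q - 15) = (q - 5)*(q - 1)*(q^3 - 7*q^2 + 7*q + 15) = (q - 5)^2*(q - 1)*(q^2 - 2*q - 3) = (q - 5)^2*(q - 1)*(q + 1)*(q - 3)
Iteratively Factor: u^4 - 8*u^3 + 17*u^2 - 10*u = (u)*(u^3 - 8*u^2 + 17*u - 10) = u*(u - 2)*(u^2 - 6*u + 5) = u*(u - 5)*(u - 2)*(u - 1)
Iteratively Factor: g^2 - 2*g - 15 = (g + 3)*(g - 5)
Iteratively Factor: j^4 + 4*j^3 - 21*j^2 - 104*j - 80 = (j + 4)*(j^3 - 21*j - 20) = (j - 5)*(j + 4)*(j^2 + 5*j + 4) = (j - 5)*(j + 1)*(j + 4)*(j + 4)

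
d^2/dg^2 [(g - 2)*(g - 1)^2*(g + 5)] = 12*g^2 + 6*g - 30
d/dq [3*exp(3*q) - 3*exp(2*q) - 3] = (9*exp(q) - 6)*exp(2*q)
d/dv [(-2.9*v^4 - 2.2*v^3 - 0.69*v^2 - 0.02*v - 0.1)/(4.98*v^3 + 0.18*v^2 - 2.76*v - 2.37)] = (-14.442*v^6 - 1.044*v^5 + 27.0522*v^4 + 39.8352*v^3 + 19.044*v^2 + 3.3066*v - 0.2286)/(24.8004*v^6 + 1.7928*v^5 - 27.4572*v^4 - 24.5988*v^3 + 6.7644*v^2 + 13.0824*v + 5.6169)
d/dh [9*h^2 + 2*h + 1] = 18*h + 2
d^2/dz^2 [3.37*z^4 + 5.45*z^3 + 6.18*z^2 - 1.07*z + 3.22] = 40.44*z^2 + 32.7*z + 12.36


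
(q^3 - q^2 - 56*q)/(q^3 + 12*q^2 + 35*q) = (q - 8)/(q + 5)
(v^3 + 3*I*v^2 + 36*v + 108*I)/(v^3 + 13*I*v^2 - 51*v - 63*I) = (v^2 + 36)/(v^2 + 10*I*v - 21)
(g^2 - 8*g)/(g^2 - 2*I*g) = (g - 8)/(g - 2*I)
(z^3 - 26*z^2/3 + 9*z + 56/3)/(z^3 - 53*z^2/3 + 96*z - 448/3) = (z + 1)/(z - 8)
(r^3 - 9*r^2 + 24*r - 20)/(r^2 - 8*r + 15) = (r^2 - 4*r + 4)/(r - 3)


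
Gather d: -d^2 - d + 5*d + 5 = -d^2 + 4*d + 5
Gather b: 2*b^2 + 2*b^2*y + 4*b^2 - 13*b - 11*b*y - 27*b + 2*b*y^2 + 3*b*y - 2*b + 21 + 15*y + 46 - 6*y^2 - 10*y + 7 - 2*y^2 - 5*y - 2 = b^2*(2*y + 6) + b*(2*y^2 - 8*y - 42) - 8*y^2 + 72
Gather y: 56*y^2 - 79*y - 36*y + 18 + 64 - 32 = 56*y^2 - 115*y + 50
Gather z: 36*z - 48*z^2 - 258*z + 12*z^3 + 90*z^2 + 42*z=12*z^3 + 42*z^2 - 180*z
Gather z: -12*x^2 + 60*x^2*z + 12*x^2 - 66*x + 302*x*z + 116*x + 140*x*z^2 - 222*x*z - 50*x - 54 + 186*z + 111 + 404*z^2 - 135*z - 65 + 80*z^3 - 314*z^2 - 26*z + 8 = 80*z^3 + z^2*(140*x + 90) + z*(60*x^2 + 80*x + 25)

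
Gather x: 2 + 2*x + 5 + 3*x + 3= 5*x + 10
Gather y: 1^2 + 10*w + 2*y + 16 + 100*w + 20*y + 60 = 110*w + 22*y + 77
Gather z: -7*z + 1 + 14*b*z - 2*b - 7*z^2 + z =-2*b - 7*z^2 + z*(14*b - 6) + 1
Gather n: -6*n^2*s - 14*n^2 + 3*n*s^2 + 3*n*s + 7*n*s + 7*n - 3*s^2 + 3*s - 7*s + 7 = n^2*(-6*s - 14) + n*(3*s^2 + 10*s + 7) - 3*s^2 - 4*s + 7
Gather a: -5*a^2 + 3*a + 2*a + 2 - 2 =-5*a^2 + 5*a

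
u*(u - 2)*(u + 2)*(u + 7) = u^4 + 7*u^3 - 4*u^2 - 28*u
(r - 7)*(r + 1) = r^2 - 6*r - 7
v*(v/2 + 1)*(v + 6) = v^3/2 + 4*v^2 + 6*v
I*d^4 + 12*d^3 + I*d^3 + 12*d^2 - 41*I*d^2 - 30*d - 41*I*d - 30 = (d - 6*I)*(d - 5*I)*(d - I)*(I*d + I)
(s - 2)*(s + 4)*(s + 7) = s^3 + 9*s^2 + 6*s - 56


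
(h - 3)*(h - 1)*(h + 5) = h^3 + h^2 - 17*h + 15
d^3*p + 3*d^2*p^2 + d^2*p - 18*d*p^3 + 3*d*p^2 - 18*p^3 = (d - 3*p)*(d + 6*p)*(d*p + p)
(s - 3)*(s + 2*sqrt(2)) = s^2 - 3*s + 2*sqrt(2)*s - 6*sqrt(2)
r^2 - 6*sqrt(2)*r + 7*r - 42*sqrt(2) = (r + 7)*(r - 6*sqrt(2))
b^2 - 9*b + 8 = (b - 8)*(b - 1)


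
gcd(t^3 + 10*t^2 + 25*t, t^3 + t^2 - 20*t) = t^2 + 5*t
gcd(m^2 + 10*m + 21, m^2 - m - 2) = 1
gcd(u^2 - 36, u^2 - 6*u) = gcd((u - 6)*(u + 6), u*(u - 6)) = u - 6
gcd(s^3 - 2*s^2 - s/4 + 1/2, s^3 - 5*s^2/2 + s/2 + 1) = s^2 - 3*s/2 - 1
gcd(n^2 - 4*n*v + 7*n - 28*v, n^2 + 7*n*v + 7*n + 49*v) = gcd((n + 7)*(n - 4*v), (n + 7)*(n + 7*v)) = n + 7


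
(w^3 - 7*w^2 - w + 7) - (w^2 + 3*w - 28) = w^3 - 8*w^2 - 4*w + 35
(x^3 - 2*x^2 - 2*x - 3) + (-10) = x^3 - 2*x^2 - 2*x - 13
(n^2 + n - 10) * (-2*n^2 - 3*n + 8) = -2*n^4 - 5*n^3 + 25*n^2 + 38*n - 80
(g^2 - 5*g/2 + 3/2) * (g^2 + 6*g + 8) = g^4 + 7*g^3/2 - 11*g^2/2 - 11*g + 12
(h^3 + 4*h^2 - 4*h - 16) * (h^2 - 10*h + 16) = h^5 - 6*h^4 - 28*h^3 + 88*h^2 + 96*h - 256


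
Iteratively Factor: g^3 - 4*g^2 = (g - 4)*(g^2) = g*(g - 4)*(g)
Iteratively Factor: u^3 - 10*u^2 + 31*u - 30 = (u - 5)*(u^2 - 5*u + 6) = (u - 5)*(u - 3)*(u - 2)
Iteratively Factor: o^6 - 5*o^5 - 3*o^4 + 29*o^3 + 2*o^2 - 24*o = (o + 1)*(o^5 - 6*o^4 + 3*o^3 + 26*o^2 - 24*o) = o*(o + 1)*(o^4 - 6*o^3 + 3*o^2 + 26*o - 24) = o*(o - 4)*(o + 1)*(o^3 - 2*o^2 - 5*o + 6) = o*(o - 4)*(o - 3)*(o + 1)*(o^2 + o - 2) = o*(o - 4)*(o - 3)*(o + 1)*(o + 2)*(o - 1)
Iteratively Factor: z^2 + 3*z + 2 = (z + 2)*(z + 1)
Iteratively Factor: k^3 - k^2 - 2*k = (k - 2)*(k^2 + k) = k*(k - 2)*(k + 1)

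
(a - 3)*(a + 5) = a^2 + 2*a - 15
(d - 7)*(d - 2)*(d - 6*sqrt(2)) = d^3 - 9*d^2 - 6*sqrt(2)*d^2 + 14*d + 54*sqrt(2)*d - 84*sqrt(2)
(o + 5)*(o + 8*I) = o^2 + 5*o + 8*I*o + 40*I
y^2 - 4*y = y*(y - 4)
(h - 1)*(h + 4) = h^2 + 3*h - 4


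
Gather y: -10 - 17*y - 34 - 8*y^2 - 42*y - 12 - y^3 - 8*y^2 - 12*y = -y^3 - 16*y^2 - 71*y - 56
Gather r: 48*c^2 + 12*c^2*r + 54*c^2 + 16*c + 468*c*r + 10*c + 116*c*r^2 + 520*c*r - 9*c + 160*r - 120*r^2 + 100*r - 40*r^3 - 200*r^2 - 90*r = 102*c^2 + 17*c - 40*r^3 + r^2*(116*c - 320) + r*(12*c^2 + 988*c + 170)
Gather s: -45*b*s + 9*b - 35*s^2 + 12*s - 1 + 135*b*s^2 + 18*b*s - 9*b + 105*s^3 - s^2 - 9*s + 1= 105*s^3 + s^2*(135*b - 36) + s*(3 - 27*b)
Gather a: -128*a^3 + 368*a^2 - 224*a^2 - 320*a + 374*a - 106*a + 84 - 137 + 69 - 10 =-128*a^3 + 144*a^2 - 52*a + 6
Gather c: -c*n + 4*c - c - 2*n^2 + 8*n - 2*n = c*(3 - n) - 2*n^2 + 6*n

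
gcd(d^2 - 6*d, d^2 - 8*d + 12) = d - 6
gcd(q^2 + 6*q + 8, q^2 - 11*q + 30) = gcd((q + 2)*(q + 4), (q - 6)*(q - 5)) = 1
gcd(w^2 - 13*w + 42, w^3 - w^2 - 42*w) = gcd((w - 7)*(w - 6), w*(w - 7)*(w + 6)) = w - 7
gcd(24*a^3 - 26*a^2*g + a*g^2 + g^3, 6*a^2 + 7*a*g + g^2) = 6*a + g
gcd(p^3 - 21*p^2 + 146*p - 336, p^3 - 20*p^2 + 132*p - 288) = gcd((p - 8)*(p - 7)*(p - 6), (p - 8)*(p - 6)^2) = p^2 - 14*p + 48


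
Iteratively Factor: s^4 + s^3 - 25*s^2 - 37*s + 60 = (s - 1)*(s^3 + 2*s^2 - 23*s - 60) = (s - 5)*(s - 1)*(s^2 + 7*s + 12) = (s - 5)*(s - 1)*(s + 3)*(s + 4)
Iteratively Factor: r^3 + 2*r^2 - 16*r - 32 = (r - 4)*(r^2 + 6*r + 8) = (r - 4)*(r + 4)*(r + 2)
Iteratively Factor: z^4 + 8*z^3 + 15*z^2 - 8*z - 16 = (z + 1)*(z^3 + 7*z^2 + 8*z - 16) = (z + 1)*(z + 4)*(z^2 + 3*z - 4) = (z - 1)*(z + 1)*(z + 4)*(z + 4)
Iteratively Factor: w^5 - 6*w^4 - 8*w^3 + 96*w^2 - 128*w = (w - 4)*(w^4 - 2*w^3 - 16*w^2 + 32*w) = (w - 4)^2*(w^3 + 2*w^2 - 8*w) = (w - 4)^2*(w + 4)*(w^2 - 2*w) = w*(w - 4)^2*(w + 4)*(w - 2)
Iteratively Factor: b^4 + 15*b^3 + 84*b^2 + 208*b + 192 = (b + 4)*(b^3 + 11*b^2 + 40*b + 48) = (b + 4)^2*(b^2 + 7*b + 12) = (b + 3)*(b + 4)^2*(b + 4)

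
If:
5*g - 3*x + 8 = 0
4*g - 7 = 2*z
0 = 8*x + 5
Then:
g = -79/40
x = -5/8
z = -149/20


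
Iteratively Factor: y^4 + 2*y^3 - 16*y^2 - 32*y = (y)*(y^3 + 2*y^2 - 16*y - 32) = y*(y - 4)*(y^2 + 6*y + 8) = y*(y - 4)*(y + 2)*(y + 4)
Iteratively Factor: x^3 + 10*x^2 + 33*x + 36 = (x + 4)*(x^2 + 6*x + 9) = (x + 3)*(x + 4)*(x + 3)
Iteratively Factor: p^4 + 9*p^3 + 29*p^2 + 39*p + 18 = (p + 2)*(p^3 + 7*p^2 + 15*p + 9) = (p + 2)*(p + 3)*(p^2 + 4*p + 3) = (p + 2)*(p + 3)^2*(p + 1)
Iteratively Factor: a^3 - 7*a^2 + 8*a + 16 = (a - 4)*(a^2 - 3*a - 4) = (a - 4)^2*(a + 1)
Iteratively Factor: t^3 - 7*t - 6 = (t + 2)*(t^2 - 2*t - 3) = (t - 3)*(t + 2)*(t + 1)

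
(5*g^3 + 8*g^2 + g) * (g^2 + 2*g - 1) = 5*g^5 + 18*g^4 + 12*g^3 - 6*g^2 - g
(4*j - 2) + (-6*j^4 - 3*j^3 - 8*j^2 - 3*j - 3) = -6*j^4 - 3*j^3 - 8*j^2 + j - 5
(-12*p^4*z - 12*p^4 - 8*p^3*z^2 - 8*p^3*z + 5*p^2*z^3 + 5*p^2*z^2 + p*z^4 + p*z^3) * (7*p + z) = -84*p^5*z - 84*p^5 - 68*p^4*z^2 - 68*p^4*z + 27*p^3*z^3 + 27*p^3*z^2 + 12*p^2*z^4 + 12*p^2*z^3 + p*z^5 + p*z^4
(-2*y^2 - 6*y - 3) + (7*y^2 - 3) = 5*y^2 - 6*y - 6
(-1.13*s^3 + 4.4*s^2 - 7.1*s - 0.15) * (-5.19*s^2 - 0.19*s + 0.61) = 5.8647*s^5 - 22.6213*s^4 + 35.3237*s^3 + 4.8115*s^2 - 4.3025*s - 0.0915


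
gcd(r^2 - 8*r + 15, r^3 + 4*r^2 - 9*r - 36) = r - 3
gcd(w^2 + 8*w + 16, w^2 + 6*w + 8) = w + 4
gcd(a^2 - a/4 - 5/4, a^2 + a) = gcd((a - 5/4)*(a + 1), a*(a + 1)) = a + 1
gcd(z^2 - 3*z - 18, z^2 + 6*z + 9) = z + 3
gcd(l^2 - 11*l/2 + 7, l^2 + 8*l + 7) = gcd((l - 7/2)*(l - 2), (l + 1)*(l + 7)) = 1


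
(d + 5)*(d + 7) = d^2 + 12*d + 35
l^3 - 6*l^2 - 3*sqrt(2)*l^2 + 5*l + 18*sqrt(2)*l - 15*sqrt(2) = (l - 5)*(l - 1)*(l - 3*sqrt(2))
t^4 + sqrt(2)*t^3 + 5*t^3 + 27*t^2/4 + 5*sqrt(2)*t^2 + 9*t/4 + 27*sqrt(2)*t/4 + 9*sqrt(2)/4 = (t + 1/2)*(t + 3/2)*(t + 3)*(t + sqrt(2))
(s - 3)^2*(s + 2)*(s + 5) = s^4 + s^3 - 23*s^2 + 3*s + 90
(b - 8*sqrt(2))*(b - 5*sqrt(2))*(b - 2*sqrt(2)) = b^3 - 15*sqrt(2)*b^2 + 132*b - 160*sqrt(2)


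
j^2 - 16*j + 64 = (j - 8)^2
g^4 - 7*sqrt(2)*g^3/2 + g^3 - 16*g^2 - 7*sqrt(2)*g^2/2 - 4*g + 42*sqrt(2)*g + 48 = (g - 3)*(g + 4)*(g - 4*sqrt(2))*(g + sqrt(2)/2)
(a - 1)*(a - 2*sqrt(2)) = a^2 - 2*sqrt(2)*a - a + 2*sqrt(2)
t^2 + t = t*(t + 1)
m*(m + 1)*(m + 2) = m^3 + 3*m^2 + 2*m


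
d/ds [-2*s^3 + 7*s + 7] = 7 - 6*s^2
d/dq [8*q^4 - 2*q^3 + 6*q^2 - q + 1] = 32*q^3 - 6*q^2 + 12*q - 1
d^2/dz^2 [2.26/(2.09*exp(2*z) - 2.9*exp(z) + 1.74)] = ((6.554 - 18.8936*exp(z))*(2.09*exp(2*z) - 2.9*exp(z) + 1.74) + 2.26*(4.18*exp(z) - 2.9)*(8.36*exp(z) - 5.8)*exp(z))*exp(z)/(2.09*exp(2*z) - 2.9*exp(z) + 1.74)^3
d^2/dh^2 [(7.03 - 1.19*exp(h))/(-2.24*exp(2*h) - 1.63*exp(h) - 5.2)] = (5.970944*exp(4*h) - 145.43984*exp(3*h) - 160.170528*exp(2*h) + 298.777313*exp(h) + 91.76388)*exp(h)/(11.239424*exp(6*h) + 24.536064*exp(5*h) + 96.128928*exp(4*h) + 118.248187*exp(3*h) + 223.15644*exp(2*h) + 132.2256*exp(h) + 140.608)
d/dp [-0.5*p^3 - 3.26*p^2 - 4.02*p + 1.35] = -1.5*p^2 - 6.52*p - 4.02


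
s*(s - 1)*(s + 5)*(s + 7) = s^4 + 11*s^3 + 23*s^2 - 35*s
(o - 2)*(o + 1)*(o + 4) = o^3 + 3*o^2 - 6*o - 8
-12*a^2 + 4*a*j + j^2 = (-2*a + j)*(6*a + j)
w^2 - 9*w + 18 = (w - 6)*(w - 3)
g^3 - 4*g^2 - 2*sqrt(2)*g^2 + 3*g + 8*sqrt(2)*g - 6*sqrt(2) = (g - 3)*(g - 1)*(g - 2*sqrt(2))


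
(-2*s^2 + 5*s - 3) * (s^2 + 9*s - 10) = -2*s^4 - 13*s^3 + 62*s^2 - 77*s + 30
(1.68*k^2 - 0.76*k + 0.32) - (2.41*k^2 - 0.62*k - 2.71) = -0.73*k^2 - 0.14*k + 3.03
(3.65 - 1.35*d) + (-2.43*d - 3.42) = 0.23 - 3.78*d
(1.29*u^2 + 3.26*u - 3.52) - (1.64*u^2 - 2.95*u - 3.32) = -0.35*u^2 + 6.21*u - 0.2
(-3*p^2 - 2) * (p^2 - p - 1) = -3*p^4 + 3*p^3 + p^2 + 2*p + 2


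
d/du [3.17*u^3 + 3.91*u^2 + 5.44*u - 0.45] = 9.51*u^2 + 7.82*u + 5.44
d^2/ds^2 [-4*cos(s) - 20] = 4*cos(s)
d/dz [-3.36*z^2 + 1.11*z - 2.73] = 1.11 - 6.72*z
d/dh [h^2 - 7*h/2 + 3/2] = 2*h - 7/2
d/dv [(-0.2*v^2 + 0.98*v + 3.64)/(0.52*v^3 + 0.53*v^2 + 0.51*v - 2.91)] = (0.104*v^4 - 1.0192*v^3 - 6.2998*v^2 - 2.6944*v - 4.7082)/(0.2704*v^6 + 0.5512*v^5 + 0.8113*v^4 - 2.4858*v^3 - 2.8245*v^2 - 2.9682*v + 8.4681)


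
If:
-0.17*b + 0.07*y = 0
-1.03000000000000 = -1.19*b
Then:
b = 0.87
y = 2.10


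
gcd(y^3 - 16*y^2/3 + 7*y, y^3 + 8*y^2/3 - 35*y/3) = y^2 - 7*y/3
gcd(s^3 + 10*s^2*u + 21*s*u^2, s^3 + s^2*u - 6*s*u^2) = s^2 + 3*s*u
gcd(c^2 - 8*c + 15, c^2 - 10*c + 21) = c - 3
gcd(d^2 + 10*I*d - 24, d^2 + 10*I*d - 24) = d^2 + 10*I*d - 24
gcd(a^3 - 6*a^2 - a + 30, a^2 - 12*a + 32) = 1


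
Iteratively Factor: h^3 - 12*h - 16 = (h - 4)*(h^2 + 4*h + 4) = (h - 4)*(h + 2)*(h + 2)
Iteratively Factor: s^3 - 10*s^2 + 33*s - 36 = (s - 3)*(s^2 - 7*s + 12) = (s - 4)*(s - 3)*(s - 3)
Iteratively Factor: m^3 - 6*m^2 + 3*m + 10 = (m + 1)*(m^2 - 7*m + 10) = (m - 2)*(m + 1)*(m - 5)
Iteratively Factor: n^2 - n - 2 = (n - 2)*(n + 1)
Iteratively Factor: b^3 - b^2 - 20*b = (b + 4)*(b^2 - 5*b) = (b - 5)*(b + 4)*(b)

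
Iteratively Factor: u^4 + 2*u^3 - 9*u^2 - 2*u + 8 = (u + 4)*(u^3 - 2*u^2 - u + 2) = (u - 2)*(u + 4)*(u^2 - 1) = (u - 2)*(u - 1)*(u + 4)*(u + 1)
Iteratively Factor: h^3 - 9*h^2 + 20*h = (h - 4)*(h^2 - 5*h) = h*(h - 4)*(h - 5)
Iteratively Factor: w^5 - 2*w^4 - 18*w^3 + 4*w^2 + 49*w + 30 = (w - 5)*(w^4 + 3*w^3 - 3*w^2 - 11*w - 6) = (w - 5)*(w + 1)*(w^3 + 2*w^2 - 5*w - 6) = (w - 5)*(w - 2)*(w + 1)*(w^2 + 4*w + 3) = (w - 5)*(w - 2)*(w + 1)*(w + 3)*(w + 1)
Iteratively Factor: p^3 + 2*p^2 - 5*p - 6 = (p - 2)*(p^2 + 4*p + 3) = (p - 2)*(p + 3)*(p + 1)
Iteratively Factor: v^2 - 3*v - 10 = (v - 5)*(v + 2)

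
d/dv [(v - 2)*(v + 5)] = 2*v + 3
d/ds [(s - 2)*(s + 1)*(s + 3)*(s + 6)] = 4*s^3 + 24*s^2 + 14*s - 36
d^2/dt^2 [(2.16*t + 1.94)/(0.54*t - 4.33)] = 11.232432/(0.54*t - 4.33)^3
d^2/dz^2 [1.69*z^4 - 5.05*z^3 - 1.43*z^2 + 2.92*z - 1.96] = 20.28*z^2 - 30.3*z - 2.86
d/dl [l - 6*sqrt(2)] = 1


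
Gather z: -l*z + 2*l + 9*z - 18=2*l + z*(9 - l) - 18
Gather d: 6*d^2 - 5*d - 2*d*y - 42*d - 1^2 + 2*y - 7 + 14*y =6*d^2 + d*(-2*y - 47) + 16*y - 8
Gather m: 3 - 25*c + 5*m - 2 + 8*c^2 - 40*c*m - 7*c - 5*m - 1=8*c^2 - 40*c*m - 32*c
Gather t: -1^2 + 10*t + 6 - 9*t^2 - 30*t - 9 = -9*t^2 - 20*t - 4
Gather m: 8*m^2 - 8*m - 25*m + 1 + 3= 8*m^2 - 33*m + 4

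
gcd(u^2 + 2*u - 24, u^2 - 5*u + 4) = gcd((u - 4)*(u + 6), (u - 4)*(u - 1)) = u - 4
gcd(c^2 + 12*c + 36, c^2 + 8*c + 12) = c + 6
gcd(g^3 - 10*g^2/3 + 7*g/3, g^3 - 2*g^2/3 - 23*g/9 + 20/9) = g - 1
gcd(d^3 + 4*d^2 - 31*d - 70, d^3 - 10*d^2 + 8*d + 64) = d + 2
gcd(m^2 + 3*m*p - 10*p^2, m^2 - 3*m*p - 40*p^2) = m + 5*p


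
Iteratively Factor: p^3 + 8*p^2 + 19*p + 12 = (p + 3)*(p^2 + 5*p + 4) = (p + 1)*(p + 3)*(p + 4)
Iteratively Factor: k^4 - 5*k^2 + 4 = (k + 2)*(k^3 - 2*k^2 - k + 2) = (k - 1)*(k + 2)*(k^2 - k - 2) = (k - 1)*(k + 1)*(k + 2)*(k - 2)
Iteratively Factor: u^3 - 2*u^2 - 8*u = (u + 2)*(u^2 - 4*u) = (u - 4)*(u + 2)*(u)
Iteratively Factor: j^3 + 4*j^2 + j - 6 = (j + 3)*(j^2 + j - 2) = (j + 2)*(j + 3)*(j - 1)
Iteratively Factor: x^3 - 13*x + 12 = (x - 3)*(x^2 + 3*x - 4) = (x - 3)*(x - 1)*(x + 4)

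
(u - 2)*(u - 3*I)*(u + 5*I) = u^3 - 2*u^2 + 2*I*u^2 + 15*u - 4*I*u - 30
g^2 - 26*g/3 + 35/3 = (g - 7)*(g - 5/3)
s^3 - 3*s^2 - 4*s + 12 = (s - 3)*(s - 2)*(s + 2)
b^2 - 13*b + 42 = (b - 7)*(b - 6)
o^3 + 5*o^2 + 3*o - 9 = (o - 1)*(o + 3)^2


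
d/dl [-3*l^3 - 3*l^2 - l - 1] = -9*l^2 - 6*l - 1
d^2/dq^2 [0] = 0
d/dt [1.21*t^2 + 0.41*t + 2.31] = 2.42*t + 0.41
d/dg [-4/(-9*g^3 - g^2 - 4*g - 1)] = 4*(-27*g^2 - 2*g - 4)/(9*g^3 + g^2 + 4*g + 1)^2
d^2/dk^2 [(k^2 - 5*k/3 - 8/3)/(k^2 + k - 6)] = 4*(-4*k^3 + 15*k^2 - 57*k + 11)/(3*(k^6 + 3*k^5 - 15*k^4 - 35*k^3 + 90*k^2 + 108*k - 216))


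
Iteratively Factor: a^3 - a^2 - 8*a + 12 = (a - 2)*(a^2 + a - 6) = (a - 2)*(a + 3)*(a - 2)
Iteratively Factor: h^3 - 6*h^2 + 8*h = (h - 4)*(h^2 - 2*h) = h*(h - 4)*(h - 2)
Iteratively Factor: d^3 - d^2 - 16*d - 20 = (d + 2)*(d^2 - 3*d - 10) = (d - 5)*(d + 2)*(d + 2)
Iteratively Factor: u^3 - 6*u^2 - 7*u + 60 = (u - 5)*(u^2 - u - 12) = (u - 5)*(u - 4)*(u + 3)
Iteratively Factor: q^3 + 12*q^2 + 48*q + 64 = (q + 4)*(q^2 + 8*q + 16) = (q + 4)^2*(q + 4)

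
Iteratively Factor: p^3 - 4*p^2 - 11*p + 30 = (p + 3)*(p^2 - 7*p + 10) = (p - 2)*(p + 3)*(p - 5)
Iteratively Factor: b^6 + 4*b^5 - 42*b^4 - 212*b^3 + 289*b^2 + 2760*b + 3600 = (b - 5)*(b^5 + 9*b^4 + 3*b^3 - 197*b^2 - 696*b - 720) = (b - 5)^2*(b^4 + 14*b^3 + 73*b^2 + 168*b + 144) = (b - 5)^2*(b + 3)*(b^3 + 11*b^2 + 40*b + 48) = (b - 5)^2*(b + 3)*(b + 4)*(b^2 + 7*b + 12) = (b - 5)^2*(b + 3)*(b + 4)^2*(b + 3)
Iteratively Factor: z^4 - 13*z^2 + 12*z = (z - 1)*(z^3 + z^2 - 12*z) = z*(z - 1)*(z^2 + z - 12) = z*(z - 1)*(z + 4)*(z - 3)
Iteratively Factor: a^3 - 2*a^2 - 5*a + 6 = (a + 2)*(a^2 - 4*a + 3) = (a - 1)*(a + 2)*(a - 3)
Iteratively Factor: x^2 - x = (x)*(x - 1)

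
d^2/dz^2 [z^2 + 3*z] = 2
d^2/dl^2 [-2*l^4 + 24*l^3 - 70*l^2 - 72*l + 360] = -24*l^2 + 144*l - 140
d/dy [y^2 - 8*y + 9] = 2*y - 8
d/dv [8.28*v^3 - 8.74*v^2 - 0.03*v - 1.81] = 24.84*v^2 - 17.48*v - 0.03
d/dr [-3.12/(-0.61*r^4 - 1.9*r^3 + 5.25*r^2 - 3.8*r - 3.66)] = (-7.6128*r^3 - 17.784*r^2 + 32.76*r - 11.856)/(0.61*r^4 + 1.9*r^3 - 5.25*r^2 + 3.8*r + 3.66)^2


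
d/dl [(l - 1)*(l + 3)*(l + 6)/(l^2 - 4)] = (l^4 - 21*l^2 - 28*l - 36)/(l^4 - 8*l^2 + 16)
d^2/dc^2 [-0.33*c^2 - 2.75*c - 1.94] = -0.660000000000000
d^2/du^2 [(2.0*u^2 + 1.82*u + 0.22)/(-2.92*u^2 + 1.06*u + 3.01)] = (-43.416896*u^3 - 116.725248*u^2 - 91.8924*u - 28.988248)/(24.897088*u^6 - 27.113952*u^5 - 67.150656*u^4 + 54.708296*u^3 + 69.220368*u^2 - 28.811118*u - 27.270901)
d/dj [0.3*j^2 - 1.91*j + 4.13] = 0.6*j - 1.91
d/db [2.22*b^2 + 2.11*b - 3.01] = 4.44*b + 2.11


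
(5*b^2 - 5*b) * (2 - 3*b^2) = -15*b^4 + 15*b^3 + 10*b^2 - 10*b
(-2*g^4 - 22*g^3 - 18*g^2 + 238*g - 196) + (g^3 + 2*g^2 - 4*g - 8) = -2*g^4 - 21*g^3 - 16*g^2 + 234*g - 204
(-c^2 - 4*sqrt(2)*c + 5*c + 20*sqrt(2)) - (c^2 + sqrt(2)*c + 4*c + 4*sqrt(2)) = -2*c^2 - 5*sqrt(2)*c + c + 16*sqrt(2)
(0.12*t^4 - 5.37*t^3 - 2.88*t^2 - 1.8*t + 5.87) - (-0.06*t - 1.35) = 0.12*t^4 - 5.37*t^3 - 2.88*t^2 - 1.74*t + 7.22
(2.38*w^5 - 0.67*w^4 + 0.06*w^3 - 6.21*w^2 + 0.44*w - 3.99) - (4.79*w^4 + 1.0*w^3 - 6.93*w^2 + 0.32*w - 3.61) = 2.38*w^5 - 5.46*w^4 - 0.94*w^3 + 0.72*w^2 + 0.12*w - 0.38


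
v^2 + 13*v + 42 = (v + 6)*(v + 7)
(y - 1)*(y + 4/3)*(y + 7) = y^3 + 22*y^2/3 + y - 28/3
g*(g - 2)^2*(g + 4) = g^4 - 12*g^2 + 16*g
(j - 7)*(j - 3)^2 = j^3 - 13*j^2 + 51*j - 63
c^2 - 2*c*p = c*(c - 2*p)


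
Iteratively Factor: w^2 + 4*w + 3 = (w + 3)*(w + 1)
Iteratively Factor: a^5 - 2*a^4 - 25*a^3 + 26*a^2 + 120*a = (a - 3)*(a^4 + a^3 - 22*a^2 - 40*a) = (a - 5)*(a - 3)*(a^3 + 6*a^2 + 8*a) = a*(a - 5)*(a - 3)*(a^2 + 6*a + 8) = a*(a - 5)*(a - 3)*(a + 2)*(a + 4)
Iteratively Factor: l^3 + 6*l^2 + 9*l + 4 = (l + 1)*(l^2 + 5*l + 4) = (l + 1)*(l + 4)*(l + 1)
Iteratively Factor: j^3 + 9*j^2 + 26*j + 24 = (j + 4)*(j^2 + 5*j + 6) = (j + 3)*(j + 4)*(j + 2)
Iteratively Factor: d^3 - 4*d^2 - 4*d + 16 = (d - 2)*(d^2 - 2*d - 8) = (d - 2)*(d + 2)*(d - 4)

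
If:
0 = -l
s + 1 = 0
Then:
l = 0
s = -1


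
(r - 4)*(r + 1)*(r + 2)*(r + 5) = r^4 + 4*r^3 - 15*r^2 - 58*r - 40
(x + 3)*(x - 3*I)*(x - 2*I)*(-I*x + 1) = -I*x^4 - 4*x^3 - 3*I*x^3 - 12*x^2 + I*x^2 - 6*x + 3*I*x - 18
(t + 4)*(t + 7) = t^2 + 11*t + 28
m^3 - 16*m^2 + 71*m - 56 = (m - 8)*(m - 7)*(m - 1)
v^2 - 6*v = v*(v - 6)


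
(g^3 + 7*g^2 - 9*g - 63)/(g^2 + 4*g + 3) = (g^2 + 4*g - 21)/(g + 1)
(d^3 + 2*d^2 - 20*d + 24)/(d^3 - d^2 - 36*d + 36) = (d^2 - 4*d + 4)/(d^2 - 7*d + 6)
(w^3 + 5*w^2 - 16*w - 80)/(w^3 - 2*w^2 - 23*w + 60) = (w + 4)/(w - 3)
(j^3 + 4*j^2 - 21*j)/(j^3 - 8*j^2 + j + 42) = j*(j + 7)/(j^2 - 5*j - 14)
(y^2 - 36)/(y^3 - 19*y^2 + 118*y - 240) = (y + 6)/(y^2 - 13*y + 40)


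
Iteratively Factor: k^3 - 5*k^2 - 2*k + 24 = (k - 3)*(k^2 - 2*k - 8) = (k - 4)*(k - 3)*(k + 2)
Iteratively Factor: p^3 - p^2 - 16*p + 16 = (p + 4)*(p^2 - 5*p + 4) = (p - 4)*(p + 4)*(p - 1)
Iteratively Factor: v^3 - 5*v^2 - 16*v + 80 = (v - 5)*(v^2 - 16) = (v - 5)*(v - 4)*(v + 4)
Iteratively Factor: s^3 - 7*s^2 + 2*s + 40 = (s + 2)*(s^2 - 9*s + 20) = (s - 5)*(s + 2)*(s - 4)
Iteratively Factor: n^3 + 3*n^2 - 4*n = (n - 1)*(n^2 + 4*n) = (n - 1)*(n + 4)*(n)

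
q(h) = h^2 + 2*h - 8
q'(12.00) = 26.00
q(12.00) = 160.00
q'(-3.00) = -4.00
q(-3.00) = -5.00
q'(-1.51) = -1.02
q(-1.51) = -8.74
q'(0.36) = 2.72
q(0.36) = -7.15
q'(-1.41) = -0.82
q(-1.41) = -8.83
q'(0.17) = 2.34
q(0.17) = -7.63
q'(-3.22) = -4.44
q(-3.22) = -4.07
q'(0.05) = 2.10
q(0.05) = -7.90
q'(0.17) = 2.34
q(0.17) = -7.63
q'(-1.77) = -1.54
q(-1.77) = -8.41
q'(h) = 2*h + 2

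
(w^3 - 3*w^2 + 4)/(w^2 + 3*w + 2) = (w^2 - 4*w + 4)/(w + 2)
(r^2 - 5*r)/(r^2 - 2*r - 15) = r/(r + 3)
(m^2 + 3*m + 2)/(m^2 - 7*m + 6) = (m^2 + 3*m + 2)/(m^2 - 7*m + 6)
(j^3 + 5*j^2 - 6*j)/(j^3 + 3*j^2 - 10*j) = (j^2 + 5*j - 6)/(j^2 + 3*j - 10)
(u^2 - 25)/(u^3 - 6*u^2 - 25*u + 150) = 1/(u - 6)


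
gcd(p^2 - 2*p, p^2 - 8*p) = p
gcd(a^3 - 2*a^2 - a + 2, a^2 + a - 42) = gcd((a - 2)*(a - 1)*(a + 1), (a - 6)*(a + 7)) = 1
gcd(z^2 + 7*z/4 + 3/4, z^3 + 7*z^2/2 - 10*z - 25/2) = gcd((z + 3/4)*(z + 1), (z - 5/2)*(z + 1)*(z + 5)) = z + 1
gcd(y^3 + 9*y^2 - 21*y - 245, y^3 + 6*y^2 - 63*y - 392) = y^2 + 14*y + 49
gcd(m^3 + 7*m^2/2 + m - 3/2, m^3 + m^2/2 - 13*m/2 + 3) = m^2 + 5*m/2 - 3/2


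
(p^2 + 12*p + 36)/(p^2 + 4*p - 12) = (p + 6)/(p - 2)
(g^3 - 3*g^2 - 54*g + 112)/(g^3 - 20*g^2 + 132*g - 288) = (g^2 + 5*g - 14)/(g^2 - 12*g + 36)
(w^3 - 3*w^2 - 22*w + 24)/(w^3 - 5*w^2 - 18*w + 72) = (w - 1)/(w - 3)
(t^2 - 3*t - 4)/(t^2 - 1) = (t - 4)/(t - 1)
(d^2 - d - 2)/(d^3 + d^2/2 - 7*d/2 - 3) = 2/(2*d + 3)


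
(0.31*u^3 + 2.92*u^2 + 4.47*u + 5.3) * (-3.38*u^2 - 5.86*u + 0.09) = -1.0478*u^5 - 11.6862*u^4 - 32.1919*u^3 - 43.8454*u^2 - 30.6557*u + 0.477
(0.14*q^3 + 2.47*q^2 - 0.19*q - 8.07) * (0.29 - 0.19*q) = -0.0266*q^4 - 0.4287*q^3 + 0.7524*q^2 + 1.4782*q - 2.3403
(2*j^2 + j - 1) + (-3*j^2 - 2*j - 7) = -j^2 - j - 8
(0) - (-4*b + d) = 4*b - d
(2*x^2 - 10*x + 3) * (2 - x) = -2*x^3 + 14*x^2 - 23*x + 6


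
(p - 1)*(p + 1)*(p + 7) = p^3 + 7*p^2 - p - 7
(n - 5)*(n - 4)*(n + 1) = n^3 - 8*n^2 + 11*n + 20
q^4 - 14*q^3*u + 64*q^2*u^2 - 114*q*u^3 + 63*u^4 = (q - 7*u)*(q - 3*u)^2*(q - u)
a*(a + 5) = a^2 + 5*a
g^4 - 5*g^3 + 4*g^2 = g^2*(g - 4)*(g - 1)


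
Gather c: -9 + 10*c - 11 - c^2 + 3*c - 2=-c^2 + 13*c - 22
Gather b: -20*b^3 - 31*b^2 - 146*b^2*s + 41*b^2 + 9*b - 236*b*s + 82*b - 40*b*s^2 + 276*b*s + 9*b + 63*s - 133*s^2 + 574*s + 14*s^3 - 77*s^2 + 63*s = -20*b^3 + b^2*(10 - 146*s) + b*(-40*s^2 + 40*s + 100) + 14*s^3 - 210*s^2 + 700*s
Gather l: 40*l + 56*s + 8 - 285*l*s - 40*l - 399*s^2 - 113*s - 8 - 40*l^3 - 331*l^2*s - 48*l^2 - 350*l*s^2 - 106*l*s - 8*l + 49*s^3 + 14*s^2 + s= -40*l^3 + l^2*(-331*s - 48) + l*(-350*s^2 - 391*s - 8) + 49*s^3 - 385*s^2 - 56*s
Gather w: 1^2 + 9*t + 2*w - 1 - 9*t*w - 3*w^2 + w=9*t - 3*w^2 + w*(3 - 9*t)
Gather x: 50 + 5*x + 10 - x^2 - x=-x^2 + 4*x + 60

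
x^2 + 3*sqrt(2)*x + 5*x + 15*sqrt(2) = (x + 5)*(x + 3*sqrt(2))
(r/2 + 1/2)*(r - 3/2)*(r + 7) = r^3/2 + 13*r^2/4 - 5*r/2 - 21/4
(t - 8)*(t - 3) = t^2 - 11*t + 24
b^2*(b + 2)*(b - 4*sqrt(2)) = b^4 - 4*sqrt(2)*b^3 + 2*b^3 - 8*sqrt(2)*b^2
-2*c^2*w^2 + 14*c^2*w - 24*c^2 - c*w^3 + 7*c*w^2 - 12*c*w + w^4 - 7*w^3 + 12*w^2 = (-2*c + w)*(c + w)*(w - 4)*(w - 3)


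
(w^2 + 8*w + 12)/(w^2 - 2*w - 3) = (w^2 + 8*w + 12)/(w^2 - 2*w - 3)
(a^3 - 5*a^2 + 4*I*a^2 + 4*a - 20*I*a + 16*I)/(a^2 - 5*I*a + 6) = (a^3 + a^2*(-5 + 4*I) + a*(4 - 20*I) + 16*I)/(a^2 - 5*I*a + 6)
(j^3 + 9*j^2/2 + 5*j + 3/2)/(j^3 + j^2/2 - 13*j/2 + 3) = (2*j^2 + 3*j + 1)/(2*j^2 - 5*j + 2)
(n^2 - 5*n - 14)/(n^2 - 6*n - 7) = (n + 2)/(n + 1)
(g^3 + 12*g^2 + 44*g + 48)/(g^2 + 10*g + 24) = g + 2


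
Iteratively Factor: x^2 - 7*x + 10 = (x - 5)*(x - 2)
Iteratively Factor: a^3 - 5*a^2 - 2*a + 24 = (a - 4)*(a^2 - a - 6) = (a - 4)*(a - 3)*(a + 2)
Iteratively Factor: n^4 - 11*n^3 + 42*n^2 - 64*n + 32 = (n - 4)*(n^3 - 7*n^2 + 14*n - 8) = (n - 4)*(n - 2)*(n^2 - 5*n + 4) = (n - 4)^2*(n - 2)*(n - 1)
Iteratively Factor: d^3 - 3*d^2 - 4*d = (d)*(d^2 - 3*d - 4) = d*(d + 1)*(d - 4)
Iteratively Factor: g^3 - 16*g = (g + 4)*(g^2 - 4*g) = (g - 4)*(g + 4)*(g)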